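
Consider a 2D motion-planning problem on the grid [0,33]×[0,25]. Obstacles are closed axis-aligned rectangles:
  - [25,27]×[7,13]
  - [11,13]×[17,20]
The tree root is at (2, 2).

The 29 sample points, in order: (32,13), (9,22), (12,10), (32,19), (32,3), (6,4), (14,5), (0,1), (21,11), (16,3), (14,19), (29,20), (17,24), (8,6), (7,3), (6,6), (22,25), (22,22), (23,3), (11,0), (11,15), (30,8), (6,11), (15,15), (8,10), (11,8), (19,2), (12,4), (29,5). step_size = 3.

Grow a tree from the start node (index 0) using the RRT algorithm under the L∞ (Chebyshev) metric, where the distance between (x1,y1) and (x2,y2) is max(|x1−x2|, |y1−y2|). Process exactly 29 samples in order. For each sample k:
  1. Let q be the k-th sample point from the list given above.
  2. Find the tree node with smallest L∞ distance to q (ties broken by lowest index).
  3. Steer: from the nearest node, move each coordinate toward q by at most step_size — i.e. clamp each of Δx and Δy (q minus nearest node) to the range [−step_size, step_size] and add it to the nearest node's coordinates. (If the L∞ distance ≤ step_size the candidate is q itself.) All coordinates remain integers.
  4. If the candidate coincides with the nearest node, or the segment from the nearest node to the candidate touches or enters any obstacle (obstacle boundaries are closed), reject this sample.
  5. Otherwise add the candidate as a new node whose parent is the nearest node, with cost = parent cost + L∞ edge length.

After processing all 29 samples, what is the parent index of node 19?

1. q=(32,13) nearest=0 d=30 new=(5,5) → add node 1 parent=0 cost=3
2. q=(9,22) nearest=1 d=17 new=(8,8) → add node 2 parent=1 cost=6
3. q=(12,10) nearest=2 d=4 new=(11,10) → add node 3 parent=2 cost=9
4. q=(32,19) nearest=3 d=21 new=(14,13) → add node 4 parent=3 cost=12
5. q=(32,3) nearest=4 d=18 new=(17,10) → add node 5 parent=4 cost=15
6. q=(6,4) nearest=1 d=1 new=(6,4) → add node 6 parent=1 cost=4
7. q=(14,5) nearest=3 d=5 new=(14,7) → add node 7 parent=3 cost=12
8. q=(0,1) nearest=0 d=2 new=(0,1) → add node 8 parent=0 cost=2
9. q=(21,11) nearest=5 d=4 new=(20,11) → add node 9 parent=5 cost=18
10. q=(16,3) nearest=7 d=4 new=(16,4) → add node 10 parent=7 cost=15
11. q=(14,19) nearest=4 d=6 new=(14,16) → add node 11 parent=4 cost=15
12. q=(29,20) nearest=9 d=9 new=(23,14) → add node 12 parent=9 cost=21
13. q=(17,24) nearest=11 d=8 new=(17,19) → add node 13 parent=11 cost=18
14. q=(8,6) nearest=2 d=2 new=(8,6) → add node 14 parent=2 cost=8
15. q=(7,3) nearest=6 d=1 new=(7,3) → add node 15 parent=6 cost=5
16. q=(6,6) nearest=1 d=1 new=(6,6) → add node 16 parent=1 cost=4
17. q=(22,25) nearest=13 d=6 new=(20,22) → add node 17 parent=13 cost=21
18. q=(22,22) nearest=17 d=2 new=(22,22) → add node 18 parent=17 cost=23
19. q=(23,3) nearest=5 d=7 new=(20,7) → add node 19 parent=5 cost=18
20. q=(11,0) nearest=15 d=4 new=(10,0) → add node 20 parent=15 cost=8
21. q=(11,15) nearest=4 d=3 new=(11,15) → add node 21 parent=4 cost=15
22. q=(30,8) nearest=12 d=7 new=(26,11) → blocked by [25,27]×[7,13], reject
23. q=(6,11) nearest=2 d=3 new=(6,11) → add node 22 parent=2 cost=9
24. q=(15,15) nearest=11 d=1 new=(15,15) → add node 23 parent=11 cost=16
25. q=(8,10) nearest=2 d=2 new=(8,10) → add node 24 parent=2 cost=8
26. q=(11,8) nearest=3 d=2 new=(11,8) → add node 25 parent=3 cost=11
27. q=(19,2) nearest=10 d=3 new=(19,2) → add node 26 parent=10 cost=18
28. q=(12,4) nearest=7 d=3 new=(12,4) → add node 27 parent=7 cost=15
29. q=(29,5) nearest=9 d=9 new=(23,8) → add node 28 parent=9 cost=21

Parent of node 19: 5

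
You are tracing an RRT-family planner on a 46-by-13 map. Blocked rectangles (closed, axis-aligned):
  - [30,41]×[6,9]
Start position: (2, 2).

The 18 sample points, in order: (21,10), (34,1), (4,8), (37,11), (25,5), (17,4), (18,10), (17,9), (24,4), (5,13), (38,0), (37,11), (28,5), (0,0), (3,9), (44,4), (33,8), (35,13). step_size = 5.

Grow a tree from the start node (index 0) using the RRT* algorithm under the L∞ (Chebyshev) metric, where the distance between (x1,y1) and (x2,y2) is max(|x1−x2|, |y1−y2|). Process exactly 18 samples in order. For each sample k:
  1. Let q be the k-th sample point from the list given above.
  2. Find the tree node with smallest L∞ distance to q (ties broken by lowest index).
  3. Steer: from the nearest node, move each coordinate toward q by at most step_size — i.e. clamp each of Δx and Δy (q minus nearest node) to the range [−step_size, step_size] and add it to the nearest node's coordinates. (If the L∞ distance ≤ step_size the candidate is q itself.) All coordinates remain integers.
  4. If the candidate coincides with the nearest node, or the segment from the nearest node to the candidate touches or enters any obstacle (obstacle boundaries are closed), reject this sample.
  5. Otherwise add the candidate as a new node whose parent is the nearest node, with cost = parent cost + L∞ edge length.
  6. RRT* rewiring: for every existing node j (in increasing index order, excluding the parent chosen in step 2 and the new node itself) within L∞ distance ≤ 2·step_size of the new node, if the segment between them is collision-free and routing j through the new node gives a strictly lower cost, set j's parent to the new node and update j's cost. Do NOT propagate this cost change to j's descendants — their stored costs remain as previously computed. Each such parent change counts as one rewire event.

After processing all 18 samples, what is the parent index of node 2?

Parent of node 2: 1

1. q=(21,10) nearest=0 d=19 new=(7,7) → add node 1 parent=0 cost=5
2. q=(34,1) nearest=1 d=27 new=(12,2) → add node 2 parent=1 cost=10
3. q=(4,8) nearest=1 d=3 new=(4,8) → add node 3 parent=1 cost=8
4. q=(37,11) nearest=2 d=25 new=(17,7) → add node 4 parent=2 cost=15
5. q=(25,5) nearest=4 d=8 new=(22,5) → add node 5 parent=4 cost=20
6. q=(17,4) nearest=4 d=3 new=(17,4) → add node 6 parent=4 cost=18
7. q=(18,10) nearest=4 d=3 new=(18,10) → add node 7 parent=4 cost=18
8. q=(17,9) nearest=7 d=1 new=(17,9) → add node 8 parent=7 cost=19
9. q=(24,4) nearest=5 d=2 new=(24,4) → add node 9 parent=5 cost=22
10. q=(5,13) nearest=3 d=5 new=(5,13) → add node 10 parent=3 cost=13
11. q=(38,0) nearest=9 d=14 new=(29,0) → add node 11 parent=9 cost=27
12. q=(37,11) nearest=11 d=11 new=(34,5) → add node 12 parent=11 cost=32
13. q=(28,5) nearest=9 d=4 new=(28,5) → add node 13 parent=9 cost=26
14. q=(0,0) nearest=0 d=2 new=(0,0) → add node 14 parent=0 cost=2
15. q=(3,9) nearest=3 d=1 new=(3,9) → add node 15 parent=3 cost=9
16. q=(44,4) nearest=12 d=10 new=(39,4) → add node 16 parent=12 cost=37
17. q=(33,8) nearest=12 d=3 new=(33,8) → blocked by [30,41]×[6,9], reject
18. q=(35,13) nearest=12 d=8 new=(35,10) → blocked by [30,41]×[6,9], reject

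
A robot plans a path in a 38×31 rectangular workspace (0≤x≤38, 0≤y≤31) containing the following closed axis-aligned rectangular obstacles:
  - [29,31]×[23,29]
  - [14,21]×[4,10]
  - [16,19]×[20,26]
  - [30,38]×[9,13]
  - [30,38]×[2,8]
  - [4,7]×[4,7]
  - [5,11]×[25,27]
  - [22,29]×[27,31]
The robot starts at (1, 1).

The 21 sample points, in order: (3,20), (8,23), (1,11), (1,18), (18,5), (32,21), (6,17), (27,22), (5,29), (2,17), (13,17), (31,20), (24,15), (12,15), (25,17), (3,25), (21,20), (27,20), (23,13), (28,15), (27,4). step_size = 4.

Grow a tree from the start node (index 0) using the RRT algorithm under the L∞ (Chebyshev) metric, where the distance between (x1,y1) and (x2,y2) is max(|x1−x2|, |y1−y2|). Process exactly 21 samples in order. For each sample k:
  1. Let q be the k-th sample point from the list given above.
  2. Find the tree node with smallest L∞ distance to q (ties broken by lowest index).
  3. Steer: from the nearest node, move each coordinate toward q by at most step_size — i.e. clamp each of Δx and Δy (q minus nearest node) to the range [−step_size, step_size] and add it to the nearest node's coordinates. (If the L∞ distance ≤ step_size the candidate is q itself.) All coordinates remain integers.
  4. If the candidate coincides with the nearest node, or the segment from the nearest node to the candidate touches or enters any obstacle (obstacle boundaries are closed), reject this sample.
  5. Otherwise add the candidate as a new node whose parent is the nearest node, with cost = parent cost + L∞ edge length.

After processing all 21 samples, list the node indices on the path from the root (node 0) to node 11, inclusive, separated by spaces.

1. q=(3,20) nearest=0 d=19 new=(3,5) → add node 1 parent=0 cost=4
2. q=(8,23) nearest=1 d=18 new=(7,9) → blocked by [4,7]×[4,7], reject
3. q=(1,11) nearest=1 d=6 new=(1,9) → add node 2 parent=1 cost=8
4. q=(1,18) nearest=2 d=9 new=(1,13) → add node 3 parent=2 cost=12
5. q=(18,5) nearest=1 d=15 new=(7,5) → blocked by [4,7]×[4,7], reject
6. q=(32,21) nearest=1 d=29 new=(7,9) → blocked by [4,7]×[4,7], reject
7. q=(6,17) nearest=3 d=5 new=(5,17) → add node 4 parent=3 cost=16
8. q=(27,22) nearest=4 d=22 new=(9,21) → add node 5 parent=4 cost=20
9. q=(5,29) nearest=5 d=8 new=(5,25) → blocked by [5,11]×[25,27], reject
10. q=(2,17) nearest=4 d=3 new=(2,17) → add node 6 parent=4 cost=19
11. q=(13,17) nearest=5 d=4 new=(13,17) → add node 7 parent=5 cost=24
12. q=(31,20) nearest=7 d=18 new=(17,20) → blocked by [16,19]×[20,26], reject
13. q=(24,15) nearest=7 d=11 new=(17,15) → add node 8 parent=7 cost=28
14. q=(12,15) nearest=7 d=2 new=(12,15) → add node 9 parent=7 cost=26
15. q=(25,17) nearest=8 d=8 new=(21,17) → add node 10 parent=8 cost=32
16. q=(3,25) nearest=5 d=6 new=(5,25) → blocked by [5,11]×[25,27], reject
17. q=(21,20) nearest=10 d=3 new=(21,20) → add node 11 parent=10 cost=35
18. q=(27,20) nearest=10 d=6 new=(25,20) → add node 12 parent=10 cost=36
19. q=(23,13) nearest=10 d=4 new=(23,13) → add node 13 parent=10 cost=36
20. q=(28,15) nearest=12 d=5 new=(28,16) → add node 14 parent=12 cost=40
21. q=(27,4) nearest=13 d=9 new=(27,9) → add node 15 parent=13 cost=40

Path: 0 1 2 3 4 5 7 8 10 11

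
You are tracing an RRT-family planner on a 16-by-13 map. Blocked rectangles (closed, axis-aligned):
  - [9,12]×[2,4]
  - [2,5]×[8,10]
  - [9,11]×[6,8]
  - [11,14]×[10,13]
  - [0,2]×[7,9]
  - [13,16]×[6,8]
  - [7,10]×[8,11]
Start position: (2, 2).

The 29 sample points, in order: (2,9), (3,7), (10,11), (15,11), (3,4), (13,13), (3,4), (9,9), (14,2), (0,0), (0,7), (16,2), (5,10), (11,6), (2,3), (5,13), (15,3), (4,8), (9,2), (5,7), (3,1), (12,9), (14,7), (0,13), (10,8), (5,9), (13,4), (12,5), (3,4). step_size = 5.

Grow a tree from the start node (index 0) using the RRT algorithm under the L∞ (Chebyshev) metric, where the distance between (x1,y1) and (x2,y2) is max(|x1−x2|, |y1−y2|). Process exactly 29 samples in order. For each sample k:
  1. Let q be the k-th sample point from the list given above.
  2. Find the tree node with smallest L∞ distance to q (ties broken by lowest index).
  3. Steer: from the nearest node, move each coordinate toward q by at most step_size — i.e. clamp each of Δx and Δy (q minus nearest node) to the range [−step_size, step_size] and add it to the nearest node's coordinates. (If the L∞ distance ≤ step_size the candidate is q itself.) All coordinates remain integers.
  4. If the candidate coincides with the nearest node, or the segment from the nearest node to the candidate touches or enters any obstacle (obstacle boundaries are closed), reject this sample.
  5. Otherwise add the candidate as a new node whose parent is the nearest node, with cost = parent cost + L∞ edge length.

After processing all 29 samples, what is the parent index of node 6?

Parent of node 6: 1

1. q=(2,9) nearest=0 d=7 new=(2,7) → blocked by [0,2]×[7,9], reject
2. q=(3,7) nearest=0 d=5 new=(3,7) → add node 1 parent=0 cost=5
3. q=(10,11) nearest=1 d=7 new=(8,11) → blocked by [2,5]×[8,10], reject
4. q=(15,11) nearest=1 d=12 new=(8,11) → blocked by [2,5]×[8,10], reject
5. q=(3,4) nearest=0 d=2 new=(3,4) → add node 2 parent=0 cost=2
6. q=(13,13) nearest=1 d=10 new=(8,12) → blocked by [2,5]×[8,10], reject
7. q=(3,4) nearest=2 d=0 → coincident, reject
8. q=(9,9) nearest=1 d=6 new=(8,9) → blocked by [7,10]×[8,11], reject
9. q=(14,2) nearest=1 d=11 new=(8,2) → add node 3 parent=1 cost=10
10. q=(0,0) nearest=0 d=2 new=(0,0) → add node 4 parent=0 cost=2
11. q=(0,7) nearest=1 d=3 new=(0,7) → blocked by [0,2]×[7,9], reject
12. q=(16,2) nearest=3 d=8 new=(13,2) → blocked by [9,12]×[2,4], reject
13. q=(5,10) nearest=1 d=3 new=(5,10) → blocked by [2,5]×[8,10], reject
14. q=(11,6) nearest=3 d=4 new=(11,6) → blocked by [9,12]×[2,4], reject
15. q=(2,3) nearest=0 d=1 new=(2,3) → add node 5 parent=0 cost=1
16. q=(5,13) nearest=1 d=6 new=(5,12) → blocked by [2,5]×[8,10], reject
17. q=(15,3) nearest=3 d=7 new=(13,3) → blocked by [9,12]×[2,4], reject
18. q=(4,8) nearest=1 d=1 new=(4,8) → blocked by [2,5]×[8,10], reject
19. q=(9,2) nearest=3 d=1 new=(9,2) → blocked by [9,12]×[2,4], reject
20. q=(5,7) nearest=1 d=2 new=(5,7) → add node 6 parent=1 cost=7
21. q=(3,1) nearest=0 d=1 new=(3,1) → add node 7 parent=0 cost=1
22. q=(12,9) nearest=3 d=7 new=(12,7) → blocked by [9,12]×[2,4], reject
23. q=(14,7) nearest=3 d=6 new=(13,7) → blocked by [9,12]×[2,4], reject
24. q=(0,13) nearest=1 d=6 new=(0,12) → blocked by [2,5]×[8,10], reject
25. q=(10,8) nearest=6 d=5 new=(10,8) → blocked by [9,11]×[6,8], reject
26. q=(5,9) nearest=1 d=2 new=(5,9) → blocked by [2,5]×[8,10], reject
27. q=(13,4) nearest=3 d=5 new=(13,4) → blocked by [9,12]×[2,4], reject
28. q=(12,5) nearest=3 d=4 new=(12,5) → blocked by [9,12]×[2,4], reject
29. q=(3,4) nearest=2 d=0 → coincident, reject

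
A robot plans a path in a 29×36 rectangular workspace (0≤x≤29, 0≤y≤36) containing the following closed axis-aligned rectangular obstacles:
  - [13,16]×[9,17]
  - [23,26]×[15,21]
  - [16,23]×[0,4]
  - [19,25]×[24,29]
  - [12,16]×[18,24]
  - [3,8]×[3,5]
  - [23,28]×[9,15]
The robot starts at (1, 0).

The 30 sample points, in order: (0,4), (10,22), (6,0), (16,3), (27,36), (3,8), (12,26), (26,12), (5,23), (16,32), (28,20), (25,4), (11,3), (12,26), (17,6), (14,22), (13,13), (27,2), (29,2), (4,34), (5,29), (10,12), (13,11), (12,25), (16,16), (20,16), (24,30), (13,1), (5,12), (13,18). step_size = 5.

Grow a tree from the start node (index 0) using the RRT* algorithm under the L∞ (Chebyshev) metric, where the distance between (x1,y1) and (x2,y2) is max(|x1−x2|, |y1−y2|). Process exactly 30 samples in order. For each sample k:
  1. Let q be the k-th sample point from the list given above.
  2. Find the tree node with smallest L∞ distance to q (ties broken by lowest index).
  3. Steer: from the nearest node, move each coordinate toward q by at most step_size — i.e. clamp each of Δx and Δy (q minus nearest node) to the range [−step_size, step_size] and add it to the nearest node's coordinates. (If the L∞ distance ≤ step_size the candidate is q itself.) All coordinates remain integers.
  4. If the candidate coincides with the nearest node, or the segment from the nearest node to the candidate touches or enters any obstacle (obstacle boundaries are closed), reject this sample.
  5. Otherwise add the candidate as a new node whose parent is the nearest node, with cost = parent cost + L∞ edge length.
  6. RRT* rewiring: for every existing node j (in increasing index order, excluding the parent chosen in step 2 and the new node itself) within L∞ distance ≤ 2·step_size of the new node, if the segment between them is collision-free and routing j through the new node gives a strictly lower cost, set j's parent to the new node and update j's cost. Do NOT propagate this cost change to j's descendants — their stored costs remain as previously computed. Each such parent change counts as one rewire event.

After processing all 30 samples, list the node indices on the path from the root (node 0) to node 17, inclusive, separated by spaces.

1. q=(0,4) nearest=0 d=4 new=(0,4) → add node 1 parent=0 cost=4
2. q=(10,22) nearest=1 d=18 new=(5,9) → add node 2 parent=1 cost=9
3. q=(6,0) nearest=0 d=5 new=(6,0) → add node 3 parent=0 cost=5
4. q=(16,3) nearest=3 d=10 new=(11,3) → add node 4 parent=3 cost=10
5. q=(27,36) nearest=2 d=27 new=(10,14) → add node 5 parent=2 cost=14
6. q=(3,8) nearest=2 d=2 new=(3,8) → add node 6 parent=2 cost=11
7. q=(12,26) nearest=5 d=12 new=(12,19) → blocked by [12,16]×[18,24], reject
8. q=(26,12) nearest=4 d=15 new=(16,8) → add node 7 parent=4 cost=15
9. q=(5,23) nearest=5 d=9 new=(5,19) → add node 8 parent=5 cost=19
10. q=(16,32) nearest=8 d=13 new=(10,24) → add node 9 parent=8 cost=24
11. q=(28,20) nearest=7 d=12 new=(21,13) → add node 10 parent=7 cost=20
12. q=(25,4) nearest=7 d=9 new=(21,4) → blocked by [16,23]×[0,4], reject
13. q=(11,3) nearest=4 d=0 → coincident, reject
14. q=(12,26) nearest=9 d=2 new=(12,26) → add node 11 parent=9 cost=26
15. q=(17,6) nearest=7 d=2 new=(17,6) → add node 12 parent=7 cost=17
16. q=(14,22) nearest=9 d=4 new=(14,22) → blocked by [12,16]×[18,24], reject
17. q=(13,13) nearest=5 d=3 new=(13,13) → blocked by [13,16]×[9,17], reject
18. q=(27,2) nearest=12 d=10 new=(22,2) → blocked by [16,23]×[0,4], reject
19. q=(29,2) nearest=10 d=11 new=(26,8) → blocked by [23,28]×[9,15], reject
20. q=(4,34) nearest=11 d=8 new=(7,31) → add node 13 parent=11 cost=31
21. q=(5,29) nearest=13 d=2 new=(5,29) → add node 14 parent=13 cost=33
22. q=(10,12) nearest=5 d=2 new=(10,12) → add node 15 parent=5 cost=16
23. q=(13,11) nearest=5 d=3 new=(13,11) → blocked by [13,16]×[9,17], reject
24. q=(12,25) nearest=11 d=1 new=(12,25) → add node 16 parent=11 cost=27
25. q=(16,16) nearest=10 d=5 new=(16,16) → blocked by [13,16]×[9,17], reject
26. q=(20,16) nearest=10 d=3 new=(20,16) → add node 17 parent=10 cost=23
27. q=(24,30) nearest=11 d=12 new=(17,30) → add node 18 parent=11 cost=31
28. q=(13,1) nearest=4 d=2 new=(13,1) → add node 19 parent=4 cost=12
29. q=(5,12) nearest=2 d=3 new=(5,12) → add node 20 parent=2 cost=12
30. q=(13,18) nearest=5 d=4 new=(13,18) → blocked by [12,16]×[18,24], reject

Path: 0 3 4 7 10 17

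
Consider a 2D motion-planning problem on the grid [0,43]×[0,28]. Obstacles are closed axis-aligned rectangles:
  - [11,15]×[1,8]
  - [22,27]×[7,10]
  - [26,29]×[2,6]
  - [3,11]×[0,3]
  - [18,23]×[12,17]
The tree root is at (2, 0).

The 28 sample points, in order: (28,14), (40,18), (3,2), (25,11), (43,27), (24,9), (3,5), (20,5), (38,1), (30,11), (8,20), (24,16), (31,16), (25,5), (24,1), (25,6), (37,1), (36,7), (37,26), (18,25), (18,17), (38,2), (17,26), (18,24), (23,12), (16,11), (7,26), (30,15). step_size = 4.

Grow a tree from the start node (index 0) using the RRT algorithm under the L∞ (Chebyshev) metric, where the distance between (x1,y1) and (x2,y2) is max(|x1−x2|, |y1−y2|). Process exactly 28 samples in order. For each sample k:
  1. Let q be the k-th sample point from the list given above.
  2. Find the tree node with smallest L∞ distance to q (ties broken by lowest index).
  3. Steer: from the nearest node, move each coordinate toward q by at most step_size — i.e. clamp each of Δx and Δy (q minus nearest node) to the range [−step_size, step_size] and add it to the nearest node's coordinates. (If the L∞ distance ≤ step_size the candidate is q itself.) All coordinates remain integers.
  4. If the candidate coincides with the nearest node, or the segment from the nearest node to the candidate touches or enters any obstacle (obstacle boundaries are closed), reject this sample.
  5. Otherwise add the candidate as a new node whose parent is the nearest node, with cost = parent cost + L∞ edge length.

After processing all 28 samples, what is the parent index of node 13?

Parent of node 13: 12

1. q=(28,14) nearest=0 d=26 new=(6,4) → blocked by [3,11]×[0,3], reject
2. q=(40,18) nearest=0 d=38 new=(6,4) → blocked by [3,11]×[0,3], reject
3. q=(3,2) nearest=0 d=2 new=(3,2) → blocked by [3,11]×[0,3], reject
4. q=(25,11) nearest=0 d=23 new=(6,4) → blocked by [3,11]×[0,3], reject
5. q=(43,27) nearest=0 d=41 new=(6,4) → blocked by [3,11]×[0,3], reject
6. q=(24,9) nearest=0 d=22 new=(6,4) → blocked by [3,11]×[0,3], reject
7. q=(3,5) nearest=0 d=5 new=(3,4) → add node 1 parent=0 cost=4
8. q=(20,5) nearest=1 d=17 new=(7,5) → add node 2 parent=1 cost=8
9. q=(38,1) nearest=2 d=31 new=(11,1) → blocked by [11,15]×[1,8], reject
10. q=(30,11) nearest=2 d=23 new=(11,9) → add node 3 parent=2 cost=12
11. q=(8,20) nearest=3 d=11 new=(8,13) → add node 4 parent=3 cost=16
12. q=(24,16) nearest=3 d=13 new=(15,13) → add node 5 parent=3 cost=16
13. q=(31,16) nearest=5 d=16 new=(19,16) → blocked by [18,23]×[12,17], reject
14. q=(25,5) nearest=5 d=10 new=(19,9) → add node 6 parent=5 cost=20
15. q=(24,1) nearest=6 d=8 new=(23,5) → add node 7 parent=6 cost=24
16. q=(25,6) nearest=7 d=2 new=(25,6) → add node 8 parent=7 cost=26
17. q=(37,1) nearest=8 d=12 new=(29,2) → blocked by [26,29]×[2,6], reject
18. q=(36,7) nearest=8 d=11 new=(29,7) → add node 9 parent=8 cost=30
19. q=(37,26) nearest=6 d=18 new=(23,13) → blocked by [18,23]×[12,17], reject
20. q=(18,25) nearest=4 d=12 new=(12,17) → add node 10 parent=4 cost=20
21. q=(18,17) nearest=5 d=4 new=(18,17) → blocked by [18,23]×[12,17], reject
22. q=(38,2) nearest=9 d=9 new=(33,3) → add node 11 parent=9 cost=34
23. q=(17,26) nearest=10 d=9 new=(16,21) → add node 12 parent=10 cost=24
24. q=(18,24) nearest=12 d=3 new=(18,24) → add node 13 parent=12 cost=27
25. q=(23,12) nearest=6 d=4 new=(23,12) → blocked by [18,23]×[12,17], reject
26. q=(16,11) nearest=5 d=2 new=(16,11) → add node 14 parent=5 cost=18
27. q=(7,26) nearest=10 d=9 new=(8,21) → add node 15 parent=10 cost=24
28. q=(30,15) nearest=9 d=8 new=(30,11) → add node 16 parent=9 cost=34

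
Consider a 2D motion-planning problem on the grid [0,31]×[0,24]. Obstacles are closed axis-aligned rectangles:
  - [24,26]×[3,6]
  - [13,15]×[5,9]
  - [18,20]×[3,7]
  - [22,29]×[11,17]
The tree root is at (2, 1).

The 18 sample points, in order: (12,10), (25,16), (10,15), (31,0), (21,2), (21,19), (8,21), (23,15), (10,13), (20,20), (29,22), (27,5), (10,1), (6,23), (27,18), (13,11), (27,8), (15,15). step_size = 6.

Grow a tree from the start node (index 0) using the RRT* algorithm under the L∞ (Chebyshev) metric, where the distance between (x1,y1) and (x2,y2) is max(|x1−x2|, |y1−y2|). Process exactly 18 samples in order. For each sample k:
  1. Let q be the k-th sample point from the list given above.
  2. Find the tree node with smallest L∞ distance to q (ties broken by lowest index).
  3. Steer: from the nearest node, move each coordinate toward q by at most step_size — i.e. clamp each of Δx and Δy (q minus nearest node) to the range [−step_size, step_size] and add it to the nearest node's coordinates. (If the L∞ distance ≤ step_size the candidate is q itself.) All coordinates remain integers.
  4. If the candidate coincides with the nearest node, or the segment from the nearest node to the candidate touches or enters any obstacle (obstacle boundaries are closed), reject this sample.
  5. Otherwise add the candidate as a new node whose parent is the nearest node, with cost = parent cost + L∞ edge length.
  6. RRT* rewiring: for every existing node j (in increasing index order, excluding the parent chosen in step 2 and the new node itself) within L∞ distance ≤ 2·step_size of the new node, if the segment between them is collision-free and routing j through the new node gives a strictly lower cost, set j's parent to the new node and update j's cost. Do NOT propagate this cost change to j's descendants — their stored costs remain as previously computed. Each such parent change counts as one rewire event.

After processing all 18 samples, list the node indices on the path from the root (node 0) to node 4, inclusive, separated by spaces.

Path: 0 1 2 4

1. q=(12,10) nearest=0 d=10 new=(8,7) → add node 1 parent=0 cost=6
2. q=(25,16) nearest=1 d=17 new=(14,13) → add node 2 parent=1 cost=12
3. q=(10,15) nearest=2 d=4 new=(10,15) → add node 3 parent=2 cost=16
4. q=(31,0) nearest=2 d=17 new=(20,7) → blocked by [18,20]×[3,7], reject
5. q=(21,2) nearest=2 d=11 new=(20,7) → blocked by [18,20]×[3,7], reject
6. q=(21,19) nearest=2 d=7 new=(20,19) → add node 4 parent=2 cost=18
7. q=(8,21) nearest=3 d=6 new=(8,21) → add node 5 parent=3 cost=22
8. q=(23,15) nearest=4 d=4 new=(23,15) → blocked by [22,29]×[11,17], reject
9. q=(10,13) nearest=3 d=2 new=(10,13) → add node 6 parent=3 cost=18
10. q=(20,20) nearest=4 d=1 new=(20,20) → add node 7 parent=4 cost=19
11. q=(29,22) nearest=4 d=9 new=(26,22) → add node 8 parent=4 cost=24
12. q=(27,5) nearest=2 d=13 new=(20,7) → blocked by [18,20]×[3,7], reject
13. q=(10,1) nearest=1 d=6 new=(10,1) → add node 9 parent=1 cost=12
14. q=(6,23) nearest=5 d=2 new=(6,23) → add node 10 parent=5 cost=24
15. q=(27,18) nearest=8 d=4 new=(27,18) → add node 11 parent=8 cost=28
16. q=(13,11) nearest=2 d=2 new=(13,11) → add node 12 parent=2 cost=14; rewire 6→12 (17<18)
17. q=(27,8) nearest=11 d=10 new=(27,12) → blocked by [22,29]×[11,17], reject
18. q=(15,15) nearest=2 d=2 new=(15,15) → add node 13 parent=2 cost=14; rewire 5→13 (21<22); rewire 10→13 (23<24)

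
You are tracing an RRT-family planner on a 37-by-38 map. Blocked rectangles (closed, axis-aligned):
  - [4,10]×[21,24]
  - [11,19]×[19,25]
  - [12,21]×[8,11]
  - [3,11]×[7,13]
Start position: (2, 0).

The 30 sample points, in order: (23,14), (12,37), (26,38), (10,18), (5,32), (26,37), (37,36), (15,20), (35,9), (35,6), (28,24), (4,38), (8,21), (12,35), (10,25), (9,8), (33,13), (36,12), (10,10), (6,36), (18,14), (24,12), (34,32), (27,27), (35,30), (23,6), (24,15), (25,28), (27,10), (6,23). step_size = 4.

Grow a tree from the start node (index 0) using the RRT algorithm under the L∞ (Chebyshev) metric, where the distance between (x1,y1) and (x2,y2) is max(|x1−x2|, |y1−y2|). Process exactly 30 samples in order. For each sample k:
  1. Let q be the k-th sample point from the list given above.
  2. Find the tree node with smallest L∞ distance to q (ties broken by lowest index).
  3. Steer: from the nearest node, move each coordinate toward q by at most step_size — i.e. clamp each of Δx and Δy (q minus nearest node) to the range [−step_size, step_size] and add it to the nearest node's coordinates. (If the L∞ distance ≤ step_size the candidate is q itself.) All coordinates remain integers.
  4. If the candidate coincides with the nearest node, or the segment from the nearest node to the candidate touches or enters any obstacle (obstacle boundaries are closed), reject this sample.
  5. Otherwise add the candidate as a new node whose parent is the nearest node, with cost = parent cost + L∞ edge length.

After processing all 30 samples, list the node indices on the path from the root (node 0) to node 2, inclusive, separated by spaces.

Path: 0 1 2

1. q=(23,14) nearest=0 d=21 new=(6,4) → add node 1 parent=0 cost=4
2. q=(12,37) nearest=1 d=33 new=(10,8) → blocked by [3,11]×[7,13], reject
3. q=(26,38) nearest=1 d=34 new=(10,8) → blocked by [3,11]×[7,13], reject
4. q=(10,18) nearest=1 d=14 new=(10,8) → blocked by [3,11]×[7,13], reject
5. q=(5,32) nearest=1 d=28 new=(5,8) → blocked by [3,11]×[7,13], reject
6. q=(26,37) nearest=1 d=33 new=(10,8) → blocked by [3,11]×[7,13], reject
7. q=(37,36) nearest=1 d=32 new=(10,8) → blocked by [3,11]×[7,13], reject
8. q=(15,20) nearest=1 d=16 new=(10,8) → blocked by [3,11]×[7,13], reject
9. q=(35,9) nearest=1 d=29 new=(10,8) → blocked by [3,11]×[7,13], reject
10. q=(35,6) nearest=1 d=29 new=(10,6) → add node 2 parent=1 cost=8
11. q=(28,24) nearest=2 d=18 new=(14,10) → blocked by [12,21]×[8,11], reject
12. q=(4,38) nearest=2 d=32 new=(6,10) → blocked by [3,11]×[7,13], reject
13. q=(8,21) nearest=2 d=15 new=(8,10) → blocked by [3,11]×[7,13], reject
14. q=(12,35) nearest=2 d=29 new=(12,10) → blocked by [12,21]×[8,11], reject
15. q=(10,25) nearest=2 d=19 new=(10,10) → blocked by [3,11]×[7,13], reject
16. q=(9,8) nearest=2 d=2 new=(9,8) → blocked by [3,11]×[7,13], reject
17. q=(33,13) nearest=2 d=23 new=(14,10) → blocked by [12,21]×[8,11], reject
18. q=(36,12) nearest=2 d=26 new=(14,10) → blocked by [12,21]×[8,11], reject
19. q=(10,10) nearest=2 d=4 new=(10,10) → blocked by [3,11]×[7,13], reject
20. q=(6,36) nearest=2 d=30 new=(6,10) → blocked by [3,11]×[7,13], reject
21. q=(18,14) nearest=2 d=8 new=(14,10) → blocked by [12,21]×[8,11], reject
22. q=(24,12) nearest=2 d=14 new=(14,10) → blocked by [12,21]×[8,11], reject
23. q=(34,32) nearest=2 d=26 new=(14,10) → blocked by [12,21]×[8,11], reject
24. q=(27,27) nearest=2 d=21 new=(14,10) → blocked by [12,21]×[8,11], reject
25. q=(35,30) nearest=2 d=25 new=(14,10) → blocked by [12,21]×[8,11], reject
26. q=(23,6) nearest=2 d=13 new=(14,6) → add node 3 parent=2 cost=12
27. q=(24,15) nearest=3 d=10 new=(18,10) → blocked by [12,21]×[8,11], reject
28. q=(25,28) nearest=2 d=22 new=(14,10) → blocked by [12,21]×[8,11], reject
29. q=(27,10) nearest=3 d=13 new=(18,10) → blocked by [12,21]×[8,11], reject
30. q=(6,23) nearest=2 d=17 new=(6,10) → blocked by [3,11]×[7,13], reject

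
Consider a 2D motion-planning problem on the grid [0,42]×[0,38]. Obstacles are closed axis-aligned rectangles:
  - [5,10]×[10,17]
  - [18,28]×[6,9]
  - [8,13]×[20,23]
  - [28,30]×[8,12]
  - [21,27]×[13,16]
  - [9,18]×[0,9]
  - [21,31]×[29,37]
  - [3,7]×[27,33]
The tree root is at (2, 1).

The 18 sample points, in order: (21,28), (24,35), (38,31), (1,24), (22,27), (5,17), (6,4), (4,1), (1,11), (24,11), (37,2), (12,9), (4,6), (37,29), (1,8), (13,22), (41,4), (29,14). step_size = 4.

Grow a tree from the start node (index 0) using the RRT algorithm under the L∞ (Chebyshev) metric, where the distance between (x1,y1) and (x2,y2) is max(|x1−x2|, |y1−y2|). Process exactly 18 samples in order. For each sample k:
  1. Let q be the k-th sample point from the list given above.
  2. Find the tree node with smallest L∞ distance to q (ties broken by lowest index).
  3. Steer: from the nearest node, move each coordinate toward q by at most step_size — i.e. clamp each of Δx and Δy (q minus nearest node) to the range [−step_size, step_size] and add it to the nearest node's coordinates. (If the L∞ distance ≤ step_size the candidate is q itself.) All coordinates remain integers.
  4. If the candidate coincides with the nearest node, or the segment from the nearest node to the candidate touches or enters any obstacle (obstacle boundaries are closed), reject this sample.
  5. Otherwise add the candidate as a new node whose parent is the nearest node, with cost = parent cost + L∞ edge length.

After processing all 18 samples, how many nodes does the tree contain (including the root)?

Node count: 8

1. q=(21,28) nearest=0 d=27 new=(6,5) → add node 1 parent=0 cost=4
2. q=(24,35) nearest=1 d=30 new=(10,9) → blocked by [9,18]×[0,9], reject
3. q=(38,31) nearest=1 d=32 new=(10,9) → blocked by [9,18]×[0,9], reject
4. q=(1,24) nearest=1 d=19 new=(2,9) → add node 2 parent=1 cost=8
5. q=(22,27) nearest=2 d=20 new=(6,13) → blocked by [5,10]×[10,17], reject
6. q=(5,17) nearest=2 d=8 new=(5,13) → blocked by [5,10]×[10,17], reject
7. q=(6,4) nearest=1 d=1 new=(6,4) → add node 3 parent=1 cost=5
8. q=(4,1) nearest=0 d=2 new=(4,1) → add node 4 parent=0 cost=2
9. q=(1,11) nearest=2 d=2 new=(1,11) → add node 5 parent=2 cost=10
10. q=(24,11) nearest=1 d=18 new=(10,9) → blocked by [9,18]×[0,9], reject
11. q=(37,2) nearest=1 d=31 new=(10,2) → blocked by [9,18]×[0,9], reject
12. q=(12,9) nearest=1 d=6 new=(10,9) → blocked by [9,18]×[0,9], reject
13. q=(4,6) nearest=1 d=2 new=(4,6) → add node 6 parent=1 cost=6
14. q=(37,29) nearest=1 d=31 new=(10,9) → blocked by [9,18]×[0,9], reject
15. q=(1,8) nearest=2 d=1 new=(1,8) → add node 7 parent=2 cost=9
16. q=(13,22) nearest=5 d=12 new=(5,15) → blocked by [5,10]×[10,17], reject
17. q=(41,4) nearest=1 d=35 new=(10,4) → blocked by [9,18]×[0,9], reject
18. q=(29,14) nearest=1 d=23 new=(10,9) → blocked by [9,18]×[0,9], reject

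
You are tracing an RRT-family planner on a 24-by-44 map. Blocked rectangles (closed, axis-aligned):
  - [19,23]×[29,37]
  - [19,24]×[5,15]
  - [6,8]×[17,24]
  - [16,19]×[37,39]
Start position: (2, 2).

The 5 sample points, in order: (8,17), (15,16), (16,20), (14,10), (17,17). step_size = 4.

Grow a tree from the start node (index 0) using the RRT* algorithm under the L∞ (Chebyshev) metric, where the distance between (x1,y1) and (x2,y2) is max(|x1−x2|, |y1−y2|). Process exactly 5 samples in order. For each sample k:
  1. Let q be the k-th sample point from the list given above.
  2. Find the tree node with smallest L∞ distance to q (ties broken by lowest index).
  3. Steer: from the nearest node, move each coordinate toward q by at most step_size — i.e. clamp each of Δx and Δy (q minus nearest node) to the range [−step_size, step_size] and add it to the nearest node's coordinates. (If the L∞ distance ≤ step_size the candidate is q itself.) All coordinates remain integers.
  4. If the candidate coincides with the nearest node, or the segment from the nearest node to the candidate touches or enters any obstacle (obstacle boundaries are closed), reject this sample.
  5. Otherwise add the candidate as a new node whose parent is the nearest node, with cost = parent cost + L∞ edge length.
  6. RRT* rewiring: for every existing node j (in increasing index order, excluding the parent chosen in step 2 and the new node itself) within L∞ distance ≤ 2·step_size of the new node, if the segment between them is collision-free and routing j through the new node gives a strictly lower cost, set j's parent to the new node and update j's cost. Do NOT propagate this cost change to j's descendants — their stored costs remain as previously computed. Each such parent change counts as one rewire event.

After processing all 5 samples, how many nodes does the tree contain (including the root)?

1. q=(8,17) nearest=0 d=15 new=(6,6) → add node 1 parent=0 cost=4
2. q=(15,16) nearest=1 d=10 new=(10,10) → add node 2 parent=1 cost=8
3. q=(16,20) nearest=2 d=10 new=(14,14) → add node 3 parent=2 cost=12
4. q=(14,10) nearest=2 d=4 new=(14,10) → add node 4 parent=2 cost=12
5. q=(17,17) nearest=3 d=3 new=(17,17) → add node 5 parent=3 cost=15

Node count: 6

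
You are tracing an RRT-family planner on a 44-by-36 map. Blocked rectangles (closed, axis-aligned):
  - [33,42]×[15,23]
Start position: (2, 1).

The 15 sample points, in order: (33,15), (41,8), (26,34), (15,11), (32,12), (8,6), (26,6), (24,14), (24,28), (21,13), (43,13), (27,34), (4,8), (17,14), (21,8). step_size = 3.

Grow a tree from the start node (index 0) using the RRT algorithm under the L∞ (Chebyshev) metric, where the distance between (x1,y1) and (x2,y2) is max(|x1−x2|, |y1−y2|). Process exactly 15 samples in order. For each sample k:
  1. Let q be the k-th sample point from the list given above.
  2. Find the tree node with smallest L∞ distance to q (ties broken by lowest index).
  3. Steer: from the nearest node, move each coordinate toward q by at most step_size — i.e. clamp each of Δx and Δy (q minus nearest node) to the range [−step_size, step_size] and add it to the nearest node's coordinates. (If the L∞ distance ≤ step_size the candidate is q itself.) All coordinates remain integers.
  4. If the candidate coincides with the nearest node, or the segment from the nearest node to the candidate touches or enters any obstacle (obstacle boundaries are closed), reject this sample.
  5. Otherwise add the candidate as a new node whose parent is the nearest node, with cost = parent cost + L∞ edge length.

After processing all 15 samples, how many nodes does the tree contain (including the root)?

Node count: 16

1. q=(33,15) nearest=0 d=31 new=(5,4) → add node 1 parent=0 cost=3
2. q=(41,8) nearest=1 d=36 new=(8,7) → add node 2 parent=1 cost=6
3. q=(26,34) nearest=2 d=27 new=(11,10) → add node 3 parent=2 cost=9
4. q=(15,11) nearest=3 d=4 new=(14,11) → add node 4 parent=3 cost=12
5. q=(32,12) nearest=4 d=18 new=(17,12) → add node 5 parent=4 cost=15
6. q=(8,6) nearest=2 d=1 new=(8,6) → add node 6 parent=2 cost=7
7. q=(26,6) nearest=5 d=9 new=(20,9) → add node 7 parent=5 cost=18
8. q=(24,14) nearest=7 d=5 new=(23,12) → add node 8 parent=7 cost=21
9. q=(24,28) nearest=5 d=16 new=(20,15) → add node 9 parent=5 cost=18
10. q=(21,13) nearest=8 d=2 new=(21,13) → add node 10 parent=8 cost=23
11. q=(43,13) nearest=8 d=20 new=(26,13) → add node 11 parent=8 cost=24
12. q=(27,34) nearest=9 d=19 new=(23,18) → add node 12 parent=9 cost=21
13. q=(4,8) nearest=1 d=4 new=(4,7) → add node 13 parent=1 cost=6
14. q=(17,14) nearest=5 d=2 new=(17,14) → add node 14 parent=5 cost=17
15. q=(21,8) nearest=7 d=1 new=(21,8) → add node 15 parent=7 cost=19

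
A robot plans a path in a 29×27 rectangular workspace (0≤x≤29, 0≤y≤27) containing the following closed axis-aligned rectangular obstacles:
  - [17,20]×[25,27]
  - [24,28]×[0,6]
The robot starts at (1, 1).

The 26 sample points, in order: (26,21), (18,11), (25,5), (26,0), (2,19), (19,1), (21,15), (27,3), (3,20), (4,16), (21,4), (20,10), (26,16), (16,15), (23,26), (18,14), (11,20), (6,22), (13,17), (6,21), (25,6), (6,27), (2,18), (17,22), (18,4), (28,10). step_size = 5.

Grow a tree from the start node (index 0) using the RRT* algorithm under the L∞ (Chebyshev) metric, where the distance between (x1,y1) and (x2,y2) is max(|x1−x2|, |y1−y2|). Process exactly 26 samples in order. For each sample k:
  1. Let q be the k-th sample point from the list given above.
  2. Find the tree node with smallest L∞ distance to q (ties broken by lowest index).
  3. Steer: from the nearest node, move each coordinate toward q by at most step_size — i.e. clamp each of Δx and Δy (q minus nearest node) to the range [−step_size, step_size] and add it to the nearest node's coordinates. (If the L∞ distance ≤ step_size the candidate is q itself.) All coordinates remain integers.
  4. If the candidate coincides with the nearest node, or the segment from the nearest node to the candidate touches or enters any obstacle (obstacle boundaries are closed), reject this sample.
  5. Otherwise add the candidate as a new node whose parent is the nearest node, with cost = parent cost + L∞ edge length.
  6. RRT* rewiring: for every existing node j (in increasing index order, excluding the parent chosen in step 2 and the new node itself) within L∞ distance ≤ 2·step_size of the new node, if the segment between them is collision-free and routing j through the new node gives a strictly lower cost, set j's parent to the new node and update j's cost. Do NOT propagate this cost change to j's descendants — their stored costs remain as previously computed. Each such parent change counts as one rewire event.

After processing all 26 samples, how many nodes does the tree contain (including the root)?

1. q=(26,21) nearest=0 d=25 new=(6,6) → add node 1 parent=0 cost=5
2. q=(18,11) nearest=1 d=12 new=(11,11) → add node 2 parent=1 cost=10
3. q=(25,5) nearest=2 d=14 new=(16,6) → add node 3 parent=2 cost=15
4. q=(26,0) nearest=3 d=10 new=(21,1) → add node 4 parent=3 cost=20
5. q=(2,19) nearest=2 d=9 new=(6,16) → add node 5 parent=2 cost=15
6. q=(19,1) nearest=4 d=2 new=(19,1) → add node 6 parent=4 cost=22
7. q=(21,15) nearest=3 d=9 new=(21,11) → add node 7 parent=3 cost=20
8. q=(27,3) nearest=4 d=6 new=(26,3) → blocked by [24,28]×[0,6], reject
9. q=(3,20) nearest=5 d=4 new=(3,20) → add node 8 parent=5 cost=19
10. q=(4,16) nearest=5 d=2 new=(4,16) → add node 9 parent=5 cost=17
11. q=(21,4) nearest=4 d=3 new=(21,4) → add node 10 parent=4 cost=23
12. q=(20,10) nearest=7 d=1 new=(20,10) → add node 11 parent=7 cost=21
13. q=(26,16) nearest=7 d=5 new=(26,16) → add node 12 parent=7 cost=25
14. q=(16,15) nearest=2 d=5 new=(16,15) → add node 13 parent=2 cost=15; rewire 11→13 (20<21)
15. q=(23,26) nearest=12 d=10 new=(23,21) → add node 14 parent=12 cost=30
16. q=(18,14) nearest=13 d=2 new=(18,14) → add node 15 parent=13 cost=17; rewire 14→15 (24<30)
17. q=(11,20) nearest=5 d=5 new=(11,20) → add node 16 parent=5 cost=20
18. q=(6,22) nearest=8 d=3 new=(6,22) → add node 17 parent=8 cost=22
19. q=(13,17) nearest=13 d=3 new=(13,17) → add node 18 parent=13 cost=18
20. q=(6,21) nearest=17 d=1 new=(6,21) → add node 19 parent=17 cost=23
21. q=(25,6) nearest=10 d=4 new=(25,6) → blocked by [24,28]×[0,6], reject
22. q=(6,27) nearest=17 d=5 new=(6,27) → add node 20 parent=17 cost=27
23. q=(2,18) nearest=8 d=2 new=(2,18) → add node 21 parent=8 cost=21
24. q=(17,22) nearest=18 d=5 new=(17,22) → add node 22 parent=18 cost=23
25. q=(18,4) nearest=3 d=2 new=(18,4) → add node 23 parent=3 cost=17; rewire 6→23 (20<22); rewire 10→23 (20<23)
26. q=(28,10) nearest=12 d=6 new=(28,11) → add node 24 parent=12 cost=30

Node count: 25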